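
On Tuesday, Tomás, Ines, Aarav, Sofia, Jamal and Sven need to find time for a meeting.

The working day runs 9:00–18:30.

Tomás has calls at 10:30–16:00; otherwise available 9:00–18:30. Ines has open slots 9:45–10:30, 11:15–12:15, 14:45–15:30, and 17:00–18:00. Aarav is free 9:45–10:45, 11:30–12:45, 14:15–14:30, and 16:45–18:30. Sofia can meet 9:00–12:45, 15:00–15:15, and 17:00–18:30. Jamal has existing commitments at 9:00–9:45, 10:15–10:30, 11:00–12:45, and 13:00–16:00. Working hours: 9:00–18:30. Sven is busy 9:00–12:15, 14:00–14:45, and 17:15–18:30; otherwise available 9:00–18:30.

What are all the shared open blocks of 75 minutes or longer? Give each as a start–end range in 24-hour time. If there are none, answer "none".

none

Tomás free within 09:00–18:30: 09:00–10:30, 16:00–18:30.
Jamal free within 09:00–18:30: 09:45–10:15, 10:30–11:00, 12:45–13:00, 16:00–18:30.
Sven free within 09:00–18:30: 12:15–14:00, 14:45–17:15.
Tomás ∩ Ines: 09:45–10:30, 17:00–18:00.
Tomás ∩ Ines ∩ Aarav: 09:45–10:30, 17:00–18:00.
Tomás ∩ Ines ∩ Aarav ∩ Sofia: 09:45–10:30, 17:00–18:00.
Tomás ∩ Ines ∩ Aarav ∩ Sofia ∩ Jamal: 09:45–10:15, 17:00–18:00.
Tomás ∩ Ines ∩ Aarav ∩ Sofia ∩ Jamal ∩ Sven: 17:00–17:15.
Windows ≥ 75 min: (none).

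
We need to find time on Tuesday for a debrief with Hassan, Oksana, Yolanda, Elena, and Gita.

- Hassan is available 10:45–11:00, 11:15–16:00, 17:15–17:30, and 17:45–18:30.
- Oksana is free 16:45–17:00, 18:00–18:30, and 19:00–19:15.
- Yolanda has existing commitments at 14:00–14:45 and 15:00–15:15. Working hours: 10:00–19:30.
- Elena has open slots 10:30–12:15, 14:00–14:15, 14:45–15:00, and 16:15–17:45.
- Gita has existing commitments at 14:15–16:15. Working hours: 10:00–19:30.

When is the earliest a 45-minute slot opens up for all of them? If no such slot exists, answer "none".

Yolanda free within 10:00–19:30: 10:00–14:00, 14:45–15:00, 15:15–19:30.
Gita free within 10:00–19:30: 10:00–14:15, 16:15–19:30.
Hassan ∩ Oksana: 18:00–18:30.
Hassan ∩ Oksana ∩ Yolanda: 18:00–18:30.
Hassan ∩ Oksana ∩ Yolanda ∩ Elena: (none).
Hassan ∩ Oksana ∩ Yolanda ∩ Elena ∩ Gita: (none).
Windows ≥ 45 min: (none).

none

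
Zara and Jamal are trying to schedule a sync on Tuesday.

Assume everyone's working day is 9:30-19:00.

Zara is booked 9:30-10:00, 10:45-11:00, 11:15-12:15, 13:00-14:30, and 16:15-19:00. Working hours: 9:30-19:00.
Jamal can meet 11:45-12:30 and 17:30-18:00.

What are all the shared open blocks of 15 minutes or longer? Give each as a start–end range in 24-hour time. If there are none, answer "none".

12:15–12:30

Zara free within 09:30–19:00: 10:00–10:45, 11:00–11:15, 12:15–13:00, 14:30–16:15.
Zara ∩ Jamal: 12:15–12:30.
Windows ≥ 15 min: 12:15–12:30.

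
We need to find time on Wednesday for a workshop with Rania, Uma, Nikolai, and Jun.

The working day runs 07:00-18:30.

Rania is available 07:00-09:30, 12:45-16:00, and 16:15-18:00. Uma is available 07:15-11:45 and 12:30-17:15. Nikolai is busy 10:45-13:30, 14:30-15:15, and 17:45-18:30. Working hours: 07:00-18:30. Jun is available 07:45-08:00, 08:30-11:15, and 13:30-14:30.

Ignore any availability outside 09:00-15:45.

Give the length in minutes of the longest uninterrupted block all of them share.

60 minutes

Nikolai free within 07:00–18:30: 07:00–10:45, 13:30–14:30, 15:15–17:45.
Rania ∩ Uma: 07:15–09:30, 12:45–16:00, 16:15–17:15.
Rania ∩ Uma ∩ Nikolai: 07:15–09:30, 13:30–14:30, 15:15–16:00, 16:15–17:15.
Rania ∩ Uma ∩ Nikolai ∩ Jun: 07:45–08:00, 08:30–09:30, 13:30–14:30.
Restricted to 09:00–15:45: 09:00–09:30, 13:30–14:30.
Common window lengths: 30, 60 min; longest is 60.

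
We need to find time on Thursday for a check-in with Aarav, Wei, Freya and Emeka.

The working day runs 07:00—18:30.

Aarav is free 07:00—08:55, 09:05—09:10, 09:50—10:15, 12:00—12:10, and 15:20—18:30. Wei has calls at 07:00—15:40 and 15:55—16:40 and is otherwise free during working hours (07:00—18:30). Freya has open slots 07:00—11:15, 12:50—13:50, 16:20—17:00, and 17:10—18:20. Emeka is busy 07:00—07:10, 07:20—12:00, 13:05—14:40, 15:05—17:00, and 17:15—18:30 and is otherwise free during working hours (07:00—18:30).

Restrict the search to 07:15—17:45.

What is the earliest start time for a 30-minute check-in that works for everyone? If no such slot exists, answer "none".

Wei free within 07:00–18:30: 15:40–15:55, 16:40–18:30.
Emeka free within 07:00–18:30: 07:10–07:20, 12:00–13:05, 14:40–15:05, 17:00–17:15.
Aarav ∩ Wei: 15:40–15:55, 16:40–18:30.
Aarav ∩ Wei ∩ Freya: 16:40–17:00, 17:10–18:20.
Aarav ∩ Wei ∩ Freya ∩ Emeka: 17:10–17:15.
Restricted to 07:15–17:45: 17:10–17:15.
Windows ≥ 30 min: (none).

none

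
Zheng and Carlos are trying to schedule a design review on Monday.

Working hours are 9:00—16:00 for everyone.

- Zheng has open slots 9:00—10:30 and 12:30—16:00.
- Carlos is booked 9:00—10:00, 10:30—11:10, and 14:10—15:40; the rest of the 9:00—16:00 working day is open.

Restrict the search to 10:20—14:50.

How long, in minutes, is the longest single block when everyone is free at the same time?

100 minutes

Carlos free within 09:00–16:00: 10:00–10:30, 11:10–14:10, 15:40–16:00.
Zheng ∩ Carlos: 10:00–10:30, 12:30–14:10, 15:40–16:00.
Restricted to 10:20–14:50: 10:20–10:30, 12:30–14:10.
Common window lengths: 10, 100 min; longest is 100.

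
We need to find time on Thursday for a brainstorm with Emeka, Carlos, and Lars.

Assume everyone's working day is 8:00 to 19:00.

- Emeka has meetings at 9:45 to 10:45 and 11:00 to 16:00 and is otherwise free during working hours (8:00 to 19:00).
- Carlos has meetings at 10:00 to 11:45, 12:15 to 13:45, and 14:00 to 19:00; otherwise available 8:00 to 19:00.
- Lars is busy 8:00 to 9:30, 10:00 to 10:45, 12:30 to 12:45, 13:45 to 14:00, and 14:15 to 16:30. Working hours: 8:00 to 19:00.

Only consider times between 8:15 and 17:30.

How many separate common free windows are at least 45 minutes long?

0

Emeka free within 08:00–19:00: 08:00–09:45, 10:45–11:00, 16:00–19:00.
Carlos free within 08:00–19:00: 08:00–10:00, 11:45–12:15, 13:45–14:00.
Lars free within 08:00–19:00: 09:30–10:00, 10:45–12:30, 12:45–13:45, 14:00–14:15, 16:30–19:00.
Emeka ∩ Carlos: 08:00–09:45.
Emeka ∩ Carlos ∩ Lars: 09:30–09:45.
Restricted to 08:15–17:30: 09:30–09:45.
Windows ≥ 45 min: (none).
That's 0 windows.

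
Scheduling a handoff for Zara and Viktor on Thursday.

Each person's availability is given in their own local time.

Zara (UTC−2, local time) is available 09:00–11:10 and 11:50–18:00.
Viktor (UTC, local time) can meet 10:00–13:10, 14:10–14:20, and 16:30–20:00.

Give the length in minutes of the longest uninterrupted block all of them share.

210 minutes

Zara → UTC: 11:00–13:10, 13:50–20:00.
Viktor → UTC: 10:00–13:10, 14:10–14:20, 16:30–20:00.
Zara ∩ Viktor: 11:00–13:10, 14:10–14:20, 16:30–20:00.
Common window lengths: 130, 10, 210 min; longest is 210.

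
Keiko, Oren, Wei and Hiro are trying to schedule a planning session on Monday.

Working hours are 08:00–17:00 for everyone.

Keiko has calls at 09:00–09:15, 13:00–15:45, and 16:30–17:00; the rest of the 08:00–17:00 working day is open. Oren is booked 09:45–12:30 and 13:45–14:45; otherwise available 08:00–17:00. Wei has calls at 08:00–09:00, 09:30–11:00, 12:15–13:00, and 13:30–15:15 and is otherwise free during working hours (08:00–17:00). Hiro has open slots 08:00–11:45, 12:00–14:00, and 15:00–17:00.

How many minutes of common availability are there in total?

60 minutes

Keiko free within 08:00–17:00: 08:00–09:00, 09:15–13:00, 15:45–16:30.
Oren free within 08:00–17:00: 08:00–09:45, 12:30–13:45, 14:45–17:00.
Wei free within 08:00–17:00: 09:00–09:30, 11:00–12:15, 13:00–13:30, 15:15–17:00.
Keiko ∩ Oren: 08:00–09:00, 09:15–09:45, 12:30–13:00, 15:45–16:30.
Keiko ∩ Oren ∩ Wei: 09:15–09:30, 15:45–16:30.
Keiko ∩ Oren ∩ Wei ∩ Hiro: 09:15–09:30, 15:45–16:30.
Total common minutes: 15 + 45 = 60.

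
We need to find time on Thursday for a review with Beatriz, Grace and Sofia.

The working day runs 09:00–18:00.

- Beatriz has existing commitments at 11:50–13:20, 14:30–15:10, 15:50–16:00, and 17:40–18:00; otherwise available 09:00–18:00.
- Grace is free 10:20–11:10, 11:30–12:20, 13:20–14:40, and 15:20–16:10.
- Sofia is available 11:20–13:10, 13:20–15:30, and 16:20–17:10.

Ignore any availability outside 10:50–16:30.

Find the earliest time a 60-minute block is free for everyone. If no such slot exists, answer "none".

Beatriz free within 09:00–18:00: 09:00–11:50, 13:20–14:30, 15:10–15:50, 16:00–17:40.
Beatriz ∩ Grace: 10:20–11:10, 11:30–11:50, 13:20–14:30, 15:20–15:50, 16:00–16:10.
Beatriz ∩ Grace ∩ Sofia: 11:30–11:50, 13:20–14:30, 15:20–15:30.
Restricted to 10:50–16:30: 11:30–11:50, 13:20–14:30, 15:20–15:30.
Windows ≥ 60 min: 13:20–14:30.
Earliest such window starts at 13:20.

13:20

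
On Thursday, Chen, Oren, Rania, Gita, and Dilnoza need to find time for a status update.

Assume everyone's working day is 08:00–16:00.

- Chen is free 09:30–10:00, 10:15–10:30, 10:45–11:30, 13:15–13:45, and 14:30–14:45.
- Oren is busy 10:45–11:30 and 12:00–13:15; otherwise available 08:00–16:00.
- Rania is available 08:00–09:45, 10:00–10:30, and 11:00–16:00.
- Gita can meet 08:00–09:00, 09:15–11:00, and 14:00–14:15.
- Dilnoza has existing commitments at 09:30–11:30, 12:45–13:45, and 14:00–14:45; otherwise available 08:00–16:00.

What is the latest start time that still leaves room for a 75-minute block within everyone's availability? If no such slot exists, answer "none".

none

Oren free within 08:00–16:00: 08:00–10:45, 11:30–12:00, 13:15–16:00.
Dilnoza free within 08:00–16:00: 08:00–09:30, 11:30–12:45, 13:45–14:00, 14:45–16:00.
Chen ∩ Oren: 09:30–10:00, 10:15–10:30, 13:15–13:45, 14:30–14:45.
Chen ∩ Oren ∩ Rania: 09:30–09:45, 10:15–10:30, 13:15–13:45, 14:30–14:45.
Chen ∩ Oren ∩ Rania ∩ Gita: 09:30–09:45, 10:15–10:30.
Chen ∩ Oren ∩ Rania ∩ Gita ∩ Dilnoza: (none).
Windows ≥ 75 min: (none).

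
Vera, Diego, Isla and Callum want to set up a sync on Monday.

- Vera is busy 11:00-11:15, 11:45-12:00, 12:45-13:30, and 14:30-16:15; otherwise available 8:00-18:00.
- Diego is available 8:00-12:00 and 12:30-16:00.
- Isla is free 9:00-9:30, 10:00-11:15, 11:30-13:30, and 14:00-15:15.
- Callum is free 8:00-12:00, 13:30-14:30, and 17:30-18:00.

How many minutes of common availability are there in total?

Vera free within 08:00–18:00: 08:00–11:00, 11:15–11:45, 12:00–12:45, 13:30–14:30, 16:15–18:00.
Vera ∩ Diego: 08:00–11:00, 11:15–11:45, 12:30–12:45, 13:30–14:30.
Vera ∩ Diego ∩ Isla: 09:00–09:30, 10:00–11:00, 11:30–11:45, 12:30–12:45, 14:00–14:30.
Vera ∩ Diego ∩ Isla ∩ Callum: 09:00–09:30, 10:00–11:00, 11:30–11:45, 14:00–14:30.
Total common minutes: 30 + 60 + 15 + 30 = 135.

135 minutes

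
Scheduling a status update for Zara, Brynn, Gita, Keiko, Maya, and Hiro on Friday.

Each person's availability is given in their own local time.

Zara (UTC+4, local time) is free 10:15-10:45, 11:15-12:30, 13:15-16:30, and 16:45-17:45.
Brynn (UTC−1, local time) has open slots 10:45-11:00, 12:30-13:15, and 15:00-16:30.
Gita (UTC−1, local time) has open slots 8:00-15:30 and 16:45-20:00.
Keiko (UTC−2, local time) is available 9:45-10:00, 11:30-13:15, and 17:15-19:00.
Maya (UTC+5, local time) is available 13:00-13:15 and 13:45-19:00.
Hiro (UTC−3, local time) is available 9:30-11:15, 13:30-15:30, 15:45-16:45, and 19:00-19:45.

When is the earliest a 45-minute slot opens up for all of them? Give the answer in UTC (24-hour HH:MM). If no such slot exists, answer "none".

none

Zara → UTC: 06:15–06:45, 07:15–08:30, 09:15–12:30, 12:45–13:45.
Brynn → UTC: 11:45–12:00, 13:30–14:15, 16:00–17:30.
Gita → UTC: 09:00–16:30, 17:45–21:00.
Keiko → UTC: 11:45–12:00, 13:30–15:15, 19:15–21:00.
Maya → UTC: 08:00–08:15, 08:45–14:00.
Hiro → UTC: 12:30–14:15, 16:30–18:30, 18:45–19:45, 22:00–22:45.
Zara ∩ Brynn: 11:45–12:00, 13:30–13:45.
Zara ∩ Brynn ∩ Gita: 11:45–12:00, 13:30–13:45.
Zara ∩ Brynn ∩ Gita ∩ Keiko: 11:45–12:00, 13:30–13:45.
Zara ∩ Brynn ∩ Gita ∩ Keiko ∩ Maya: 11:45–12:00, 13:30–13:45.
Zara ∩ Brynn ∩ Gita ∩ Keiko ∩ Maya ∩ Hiro: 13:30–13:45.
Windows ≥ 45 min: (none).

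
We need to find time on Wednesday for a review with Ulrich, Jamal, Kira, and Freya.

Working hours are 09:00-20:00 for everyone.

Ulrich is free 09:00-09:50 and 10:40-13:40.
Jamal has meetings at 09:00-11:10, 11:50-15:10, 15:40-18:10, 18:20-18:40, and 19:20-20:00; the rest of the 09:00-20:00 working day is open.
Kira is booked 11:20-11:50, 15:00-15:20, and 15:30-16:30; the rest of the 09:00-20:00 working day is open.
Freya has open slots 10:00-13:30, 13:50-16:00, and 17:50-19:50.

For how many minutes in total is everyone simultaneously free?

Jamal free within 09:00–20:00: 11:10–11:50, 15:10–15:40, 18:10–18:20, 18:40–19:20.
Kira free within 09:00–20:00: 09:00–11:20, 11:50–15:00, 15:20–15:30, 16:30–20:00.
Ulrich ∩ Jamal: 11:10–11:50.
Ulrich ∩ Jamal ∩ Kira: 11:10–11:20.
Ulrich ∩ Jamal ∩ Kira ∩ Freya: 11:10–11:20.
Total common minutes: 10.

10 minutes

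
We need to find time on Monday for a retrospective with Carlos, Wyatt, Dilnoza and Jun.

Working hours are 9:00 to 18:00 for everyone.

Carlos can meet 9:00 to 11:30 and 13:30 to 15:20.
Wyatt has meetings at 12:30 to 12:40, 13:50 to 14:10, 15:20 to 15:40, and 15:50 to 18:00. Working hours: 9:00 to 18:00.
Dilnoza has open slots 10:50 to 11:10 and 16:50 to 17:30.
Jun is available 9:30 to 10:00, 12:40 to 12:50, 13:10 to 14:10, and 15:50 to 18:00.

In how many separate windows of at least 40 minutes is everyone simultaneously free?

0

Wyatt free within 09:00–18:00: 09:00–12:30, 12:40–13:50, 14:10–15:20, 15:40–15:50.
Carlos ∩ Wyatt: 09:00–11:30, 13:30–13:50, 14:10–15:20.
Carlos ∩ Wyatt ∩ Dilnoza: 10:50–11:10.
Carlos ∩ Wyatt ∩ Dilnoza ∩ Jun: (none).
Windows ≥ 40 min: (none).
That's 0 windows.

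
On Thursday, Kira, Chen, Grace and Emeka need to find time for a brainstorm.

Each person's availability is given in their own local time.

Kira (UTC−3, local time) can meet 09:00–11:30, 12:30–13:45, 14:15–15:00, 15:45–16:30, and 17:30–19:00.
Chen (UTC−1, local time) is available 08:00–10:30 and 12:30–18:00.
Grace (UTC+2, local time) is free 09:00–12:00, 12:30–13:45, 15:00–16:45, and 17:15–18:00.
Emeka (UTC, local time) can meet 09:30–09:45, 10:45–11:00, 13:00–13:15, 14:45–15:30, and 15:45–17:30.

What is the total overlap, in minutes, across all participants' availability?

15 minutes

Kira → UTC: 12:00–14:30, 15:30–16:45, 17:15–18:00, 18:45–19:30, 20:30–22:00.
Chen → UTC: 09:00–11:30, 13:30–19:00.
Grace → UTC: 07:00–10:00, 10:30–11:45, 13:00–14:45, 15:15–16:00.
Emeka → UTC: 09:30–09:45, 10:45–11:00, 13:00–13:15, 14:45–15:30, 15:45–17:30.
Kira ∩ Chen: 13:30–14:30, 15:30–16:45, 17:15–18:00, 18:45–19:00.
Kira ∩ Chen ∩ Grace: 13:30–14:30, 15:30–16:00.
Kira ∩ Chen ∩ Grace ∩ Emeka: 15:45–16:00.
Total common minutes: 15.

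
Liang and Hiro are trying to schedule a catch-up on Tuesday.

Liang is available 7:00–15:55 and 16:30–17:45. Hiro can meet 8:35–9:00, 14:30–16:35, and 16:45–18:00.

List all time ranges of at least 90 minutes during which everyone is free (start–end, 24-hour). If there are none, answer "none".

Liang ∩ Hiro: 08:35–09:00, 14:30–15:55, 16:30–16:35, 16:45–17:45.
Windows ≥ 90 min: (none).

none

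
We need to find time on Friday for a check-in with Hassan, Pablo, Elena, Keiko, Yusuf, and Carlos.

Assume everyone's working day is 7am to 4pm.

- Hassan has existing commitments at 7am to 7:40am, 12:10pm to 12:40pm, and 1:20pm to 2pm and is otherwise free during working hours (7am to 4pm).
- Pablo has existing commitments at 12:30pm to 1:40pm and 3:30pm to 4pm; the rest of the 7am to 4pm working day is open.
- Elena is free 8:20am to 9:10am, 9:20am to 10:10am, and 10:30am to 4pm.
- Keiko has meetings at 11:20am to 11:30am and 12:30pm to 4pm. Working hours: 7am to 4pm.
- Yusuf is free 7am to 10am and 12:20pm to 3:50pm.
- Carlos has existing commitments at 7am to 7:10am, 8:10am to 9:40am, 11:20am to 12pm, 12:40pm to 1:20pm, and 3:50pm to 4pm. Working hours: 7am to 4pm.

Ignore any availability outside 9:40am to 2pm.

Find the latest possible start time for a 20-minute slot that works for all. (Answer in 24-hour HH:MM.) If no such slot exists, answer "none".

Hassan free within 07:00–16:00: 07:40–12:10, 12:40–13:20, 14:00–16:00.
Pablo free within 07:00–16:00: 07:00–12:30, 13:40–15:30.
Keiko free within 07:00–16:00: 07:00–11:20, 11:30–12:30.
Carlos free within 07:00–16:00: 07:10–08:10, 09:40–11:20, 12:00–12:40, 13:20–15:50.
Hassan ∩ Pablo: 07:40–12:10, 14:00–15:30.
Hassan ∩ Pablo ∩ Elena: 08:20–09:10, 09:20–10:10, 10:30–12:10, 14:00–15:30.
Hassan ∩ Pablo ∩ Elena ∩ Keiko: 08:20–09:10, 09:20–10:10, 10:30–11:20, 11:30–12:10.
Hassan ∩ Pablo ∩ Elena ∩ Keiko ∩ Yusuf: 08:20–09:10, 09:20–10:00.
Hassan ∩ Pablo ∩ Elena ∩ Keiko ∩ Yusuf ∩ Carlos: 09:40–10:00.
Restricted to 09:40–14:00: 09:40–10:00.
Windows ≥ 20 min: 09:40–10:00.
Latest start in the last window 09:40–10:00 is 10:00 − 20 min = 09:40.

09:40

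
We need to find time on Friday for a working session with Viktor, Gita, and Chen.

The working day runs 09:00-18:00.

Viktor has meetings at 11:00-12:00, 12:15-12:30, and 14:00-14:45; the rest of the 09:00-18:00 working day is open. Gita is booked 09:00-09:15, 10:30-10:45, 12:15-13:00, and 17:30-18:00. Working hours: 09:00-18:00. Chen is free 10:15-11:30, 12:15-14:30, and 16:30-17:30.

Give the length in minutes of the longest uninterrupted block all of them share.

Viktor free within 09:00–18:00: 09:00–11:00, 12:00–12:15, 12:30–14:00, 14:45–18:00.
Gita free within 09:00–18:00: 09:15–10:30, 10:45–12:15, 13:00–17:30.
Viktor ∩ Gita: 09:15–10:30, 10:45–11:00, 12:00–12:15, 13:00–14:00, 14:45–17:30.
Viktor ∩ Gita ∩ Chen: 10:15–10:30, 10:45–11:00, 13:00–14:00, 16:30–17:30.
Common window lengths: 15, 15, 60, 60 min; longest is 60.

60 minutes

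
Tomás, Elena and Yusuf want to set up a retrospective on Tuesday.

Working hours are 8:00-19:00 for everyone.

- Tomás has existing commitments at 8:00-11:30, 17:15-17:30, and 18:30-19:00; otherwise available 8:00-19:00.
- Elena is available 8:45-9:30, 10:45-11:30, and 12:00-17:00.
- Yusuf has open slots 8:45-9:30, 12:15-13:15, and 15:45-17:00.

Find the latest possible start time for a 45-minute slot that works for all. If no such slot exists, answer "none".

16:15

Tomás free within 08:00–19:00: 11:30–17:15, 17:30–18:30.
Tomás ∩ Elena: 12:00–17:00.
Tomás ∩ Elena ∩ Yusuf: 12:15–13:15, 15:45–17:00.
Windows ≥ 45 min: 12:15–13:15, 15:45–17:00.
Latest start in the last window 15:45–17:00 is 17:00 − 45 min = 16:15.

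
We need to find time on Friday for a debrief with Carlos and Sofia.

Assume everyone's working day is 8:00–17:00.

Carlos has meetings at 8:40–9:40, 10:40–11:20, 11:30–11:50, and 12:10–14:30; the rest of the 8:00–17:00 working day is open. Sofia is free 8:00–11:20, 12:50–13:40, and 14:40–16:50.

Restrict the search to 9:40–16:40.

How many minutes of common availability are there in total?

180 minutes

Carlos free within 08:00–17:00: 08:00–08:40, 09:40–10:40, 11:20–11:30, 11:50–12:10, 14:30–17:00.
Carlos ∩ Sofia: 08:00–08:40, 09:40–10:40, 14:40–16:50.
Restricted to 09:40–16:40: 09:40–10:40, 14:40–16:40.
Total common minutes: 60 + 120 = 180.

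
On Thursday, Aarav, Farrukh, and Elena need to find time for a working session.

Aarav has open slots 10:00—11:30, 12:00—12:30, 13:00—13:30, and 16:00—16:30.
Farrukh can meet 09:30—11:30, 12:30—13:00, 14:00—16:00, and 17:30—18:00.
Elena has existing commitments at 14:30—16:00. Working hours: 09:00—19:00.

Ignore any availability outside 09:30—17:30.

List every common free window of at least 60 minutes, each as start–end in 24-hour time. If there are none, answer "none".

Elena free within 09:00–19:00: 09:00–14:30, 16:00–19:00.
Aarav ∩ Farrukh: 10:00–11:30.
Aarav ∩ Farrukh ∩ Elena: 10:00–11:30.
Restricted to 09:30–17:30: 10:00–11:30.
Windows ≥ 60 min: 10:00–11:30.

10:00–11:30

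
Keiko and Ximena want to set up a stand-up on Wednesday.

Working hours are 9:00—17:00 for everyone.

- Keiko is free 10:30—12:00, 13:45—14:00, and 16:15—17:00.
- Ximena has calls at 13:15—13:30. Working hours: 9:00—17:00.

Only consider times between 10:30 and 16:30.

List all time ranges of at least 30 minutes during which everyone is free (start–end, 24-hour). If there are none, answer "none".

Ximena free within 09:00–17:00: 09:00–13:15, 13:30–17:00.
Keiko ∩ Ximena: 10:30–12:00, 13:45–14:00, 16:15–17:00.
Restricted to 10:30–16:30: 10:30–12:00, 13:45–14:00, 16:15–16:30.
Windows ≥ 30 min: 10:30–12:00.

10:30–12:00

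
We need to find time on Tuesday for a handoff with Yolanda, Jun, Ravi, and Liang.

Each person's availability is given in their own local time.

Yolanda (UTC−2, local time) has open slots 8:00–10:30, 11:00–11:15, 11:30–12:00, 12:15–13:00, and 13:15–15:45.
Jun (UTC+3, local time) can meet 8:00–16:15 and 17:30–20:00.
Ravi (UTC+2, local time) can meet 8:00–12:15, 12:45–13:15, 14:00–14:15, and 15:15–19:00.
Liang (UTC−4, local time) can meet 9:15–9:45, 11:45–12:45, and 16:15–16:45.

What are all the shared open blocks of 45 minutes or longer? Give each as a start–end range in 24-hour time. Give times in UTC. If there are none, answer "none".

Yolanda → UTC: 10:00–12:30, 13:00–13:15, 13:30–14:00, 14:15–15:00, 15:15–17:45.
Jun → UTC: 05:00–13:15, 14:30–17:00.
Ravi → UTC: 06:00–10:15, 10:45–11:15, 12:00–12:15, 13:15–17:00.
Liang → UTC: 13:15–13:45, 15:45–16:45, 20:15–20:45.
Yolanda ∩ Jun: 10:00–12:30, 13:00–13:15, 14:30–15:00, 15:15–17:00.
Yolanda ∩ Jun ∩ Ravi: 10:00–10:15, 10:45–11:15, 12:00–12:15, 14:30–15:00, 15:15–17:00.
Yolanda ∩ Jun ∩ Ravi ∩ Liang: 15:45–16:45.
Windows ≥ 45 min: 15:45–16:45.

15:45–16:45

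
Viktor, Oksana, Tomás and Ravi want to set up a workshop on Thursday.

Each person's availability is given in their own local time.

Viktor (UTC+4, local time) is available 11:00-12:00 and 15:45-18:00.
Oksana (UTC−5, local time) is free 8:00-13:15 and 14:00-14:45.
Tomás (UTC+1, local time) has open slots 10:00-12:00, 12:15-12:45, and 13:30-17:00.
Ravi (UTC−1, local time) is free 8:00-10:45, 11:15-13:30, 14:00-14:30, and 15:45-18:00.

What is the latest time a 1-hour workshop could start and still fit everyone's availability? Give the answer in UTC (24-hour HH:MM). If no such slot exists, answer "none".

Viktor → UTC: 07:00–08:00, 11:45–14:00.
Oksana → UTC: 13:00–18:15, 19:00–19:45.
Tomás → UTC: 09:00–11:00, 11:15–11:45, 12:30–16:00.
Ravi → UTC: 09:00–11:45, 12:15–14:30, 15:00–15:30, 16:45–19:00.
Viktor ∩ Oksana: 13:00–14:00.
Viktor ∩ Oksana ∩ Tomás: 13:00–14:00.
Viktor ∩ Oksana ∩ Tomás ∩ Ravi: 13:00–14:00.
Windows ≥ 60 min: 13:00–14:00.
Latest start in the last window 13:00–14:00 is 14:00 − 60 min = 13:00.

13:00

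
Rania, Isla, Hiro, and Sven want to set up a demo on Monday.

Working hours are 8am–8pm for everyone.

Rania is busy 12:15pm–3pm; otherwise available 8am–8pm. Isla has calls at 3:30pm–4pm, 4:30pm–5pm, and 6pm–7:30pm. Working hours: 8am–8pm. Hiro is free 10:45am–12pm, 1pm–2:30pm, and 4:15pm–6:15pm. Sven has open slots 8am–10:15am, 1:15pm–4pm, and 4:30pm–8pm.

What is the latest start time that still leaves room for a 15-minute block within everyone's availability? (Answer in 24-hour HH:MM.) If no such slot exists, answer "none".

17:45

Rania free within 08:00–20:00: 08:00–12:15, 15:00–20:00.
Isla free within 08:00–20:00: 08:00–15:30, 16:00–16:30, 17:00–18:00, 19:30–20:00.
Rania ∩ Isla: 08:00–12:15, 15:00–15:30, 16:00–16:30, 17:00–18:00, 19:30–20:00.
Rania ∩ Isla ∩ Hiro: 10:45–12:00, 16:15–16:30, 17:00–18:00.
Rania ∩ Isla ∩ Hiro ∩ Sven: 17:00–18:00.
Windows ≥ 15 min: 17:00–18:00.
Latest start in the last window 17:00–18:00 is 18:00 − 15 min = 17:45.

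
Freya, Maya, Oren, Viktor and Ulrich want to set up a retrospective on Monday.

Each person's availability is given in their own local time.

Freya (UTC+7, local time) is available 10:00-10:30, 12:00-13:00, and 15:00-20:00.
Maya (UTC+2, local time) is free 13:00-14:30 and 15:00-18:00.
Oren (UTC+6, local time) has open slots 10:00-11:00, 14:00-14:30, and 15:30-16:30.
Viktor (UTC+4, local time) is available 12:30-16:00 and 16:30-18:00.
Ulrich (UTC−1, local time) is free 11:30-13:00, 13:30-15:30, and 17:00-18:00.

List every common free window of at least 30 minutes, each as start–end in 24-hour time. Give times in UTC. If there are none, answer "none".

none

Freya → UTC: 03:00–03:30, 05:00–06:00, 08:00–13:00.
Maya → UTC: 11:00–12:30, 13:00–16:00.
Oren → UTC: 04:00–05:00, 08:00–08:30, 09:30–10:30.
Viktor → UTC: 08:30–12:00, 12:30–14:00.
Ulrich → UTC: 12:30–14:00, 14:30–16:30, 18:00–19:00.
Freya ∩ Maya: 11:00–12:30.
Freya ∩ Maya ∩ Oren: (none).
Freya ∩ Maya ∩ Oren ∩ Viktor: (none).
Freya ∩ Maya ∩ Oren ∩ Viktor ∩ Ulrich: (none).
Windows ≥ 30 min: (none).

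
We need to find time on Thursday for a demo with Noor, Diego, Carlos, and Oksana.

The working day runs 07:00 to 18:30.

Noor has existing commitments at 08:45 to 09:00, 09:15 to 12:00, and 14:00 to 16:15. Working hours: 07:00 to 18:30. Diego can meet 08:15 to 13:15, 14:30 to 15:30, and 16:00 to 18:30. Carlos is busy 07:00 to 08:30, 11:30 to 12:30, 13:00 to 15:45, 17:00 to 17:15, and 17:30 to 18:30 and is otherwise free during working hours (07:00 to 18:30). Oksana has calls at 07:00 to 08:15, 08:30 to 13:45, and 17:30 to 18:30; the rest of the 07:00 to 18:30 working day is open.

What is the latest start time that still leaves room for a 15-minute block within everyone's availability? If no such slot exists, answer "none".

Noor free within 07:00–18:30: 07:00–08:45, 09:00–09:15, 12:00–14:00, 16:15–18:30.
Carlos free within 07:00–18:30: 08:30–11:30, 12:30–13:00, 15:45–17:00, 17:15–17:30.
Oksana free within 07:00–18:30: 08:15–08:30, 13:45–17:30.
Noor ∩ Diego: 08:15–08:45, 09:00–09:15, 12:00–13:15, 16:15–18:30.
Noor ∩ Diego ∩ Carlos: 08:30–08:45, 09:00–09:15, 12:30–13:00, 16:15–17:00, 17:15–17:30.
Noor ∩ Diego ∩ Carlos ∩ Oksana: 16:15–17:00, 17:15–17:30.
Windows ≥ 15 min: 16:15–17:00, 17:15–17:30.
Latest start in the last window 17:15–17:30 is 17:30 − 15 min = 17:15.

17:15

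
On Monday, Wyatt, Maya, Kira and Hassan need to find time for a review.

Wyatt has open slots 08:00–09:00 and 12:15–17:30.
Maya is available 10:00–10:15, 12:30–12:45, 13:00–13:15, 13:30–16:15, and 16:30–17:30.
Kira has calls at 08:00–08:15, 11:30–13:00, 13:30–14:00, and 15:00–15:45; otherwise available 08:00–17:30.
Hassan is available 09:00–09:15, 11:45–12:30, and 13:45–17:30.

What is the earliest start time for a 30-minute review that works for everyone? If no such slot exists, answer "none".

14:00

Kira free within 08:00–17:30: 08:15–11:30, 13:00–13:30, 14:00–15:00, 15:45–17:30.
Wyatt ∩ Maya: 12:30–12:45, 13:00–13:15, 13:30–16:15, 16:30–17:30.
Wyatt ∩ Maya ∩ Kira: 13:00–13:15, 14:00–15:00, 15:45–16:15, 16:30–17:30.
Wyatt ∩ Maya ∩ Kira ∩ Hassan: 14:00–15:00, 15:45–16:15, 16:30–17:30.
Windows ≥ 30 min: 14:00–15:00, 15:45–16:15, 16:30–17:30.
Earliest such window starts at 14:00.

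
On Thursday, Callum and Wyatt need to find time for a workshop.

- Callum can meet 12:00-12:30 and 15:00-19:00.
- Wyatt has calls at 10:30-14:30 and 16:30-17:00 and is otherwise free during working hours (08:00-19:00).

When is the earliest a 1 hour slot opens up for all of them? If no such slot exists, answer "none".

Wyatt free within 08:00–19:00: 08:00–10:30, 14:30–16:30, 17:00–19:00.
Callum ∩ Wyatt: 15:00–16:30, 17:00–19:00.
Windows ≥ 60 min: 15:00–16:30, 17:00–19:00.
Earliest such window starts at 15:00.

15:00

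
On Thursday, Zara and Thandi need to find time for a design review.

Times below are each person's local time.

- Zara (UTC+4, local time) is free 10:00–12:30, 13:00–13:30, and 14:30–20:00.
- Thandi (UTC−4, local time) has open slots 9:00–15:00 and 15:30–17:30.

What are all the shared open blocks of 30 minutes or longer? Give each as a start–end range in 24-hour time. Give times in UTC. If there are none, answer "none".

Zara → UTC: 06:00–08:30, 09:00–09:30, 10:30–16:00.
Thandi → UTC: 13:00–19:00, 19:30–21:30.
Zara ∩ Thandi: 13:00–16:00.
Windows ≥ 30 min: 13:00–16:00.

13:00–16:00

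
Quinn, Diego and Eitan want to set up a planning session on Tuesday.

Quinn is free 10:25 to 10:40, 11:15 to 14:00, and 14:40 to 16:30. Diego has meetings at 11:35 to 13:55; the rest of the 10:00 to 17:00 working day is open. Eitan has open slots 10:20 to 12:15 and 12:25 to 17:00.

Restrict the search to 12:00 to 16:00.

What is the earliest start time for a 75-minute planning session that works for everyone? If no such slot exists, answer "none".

14:40

Diego free within 10:00–17:00: 10:00–11:35, 13:55–17:00.
Quinn ∩ Diego: 10:25–10:40, 11:15–11:35, 13:55–14:00, 14:40–16:30.
Quinn ∩ Diego ∩ Eitan: 10:25–10:40, 11:15–11:35, 13:55–14:00, 14:40–16:30.
Restricted to 12:00–16:00: 13:55–14:00, 14:40–16:00.
Windows ≥ 75 min: 14:40–16:00.
Earliest such window starts at 14:40.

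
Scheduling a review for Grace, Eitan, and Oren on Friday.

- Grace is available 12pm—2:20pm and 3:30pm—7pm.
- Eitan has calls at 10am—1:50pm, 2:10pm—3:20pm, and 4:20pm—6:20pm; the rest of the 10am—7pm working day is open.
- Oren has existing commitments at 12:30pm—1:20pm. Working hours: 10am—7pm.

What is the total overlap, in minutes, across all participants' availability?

110 minutes

Eitan free within 10:00–19:00: 13:50–14:10, 15:20–16:20, 18:20–19:00.
Oren free within 10:00–19:00: 10:00–12:30, 13:20–19:00.
Grace ∩ Eitan: 13:50–14:10, 15:30–16:20, 18:20–19:00.
Grace ∩ Eitan ∩ Oren: 13:50–14:10, 15:30–16:20, 18:20–19:00.
Total common minutes: 20 + 50 + 40 = 110.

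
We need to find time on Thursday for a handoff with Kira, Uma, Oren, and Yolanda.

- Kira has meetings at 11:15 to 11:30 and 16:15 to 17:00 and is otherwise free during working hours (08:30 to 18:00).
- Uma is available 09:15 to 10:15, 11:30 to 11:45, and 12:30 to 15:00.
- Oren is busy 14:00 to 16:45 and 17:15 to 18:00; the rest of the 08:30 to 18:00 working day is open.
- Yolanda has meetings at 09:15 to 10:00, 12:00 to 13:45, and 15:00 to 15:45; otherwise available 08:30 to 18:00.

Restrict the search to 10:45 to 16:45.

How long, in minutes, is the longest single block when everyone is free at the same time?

15 minutes

Kira free within 08:30–18:00: 08:30–11:15, 11:30–16:15, 17:00–18:00.
Oren free within 08:30–18:00: 08:30–14:00, 16:45–17:15.
Yolanda free within 08:30–18:00: 08:30–09:15, 10:00–12:00, 13:45–15:00, 15:45–18:00.
Kira ∩ Uma: 09:15–10:15, 11:30–11:45, 12:30–15:00.
Kira ∩ Uma ∩ Oren: 09:15–10:15, 11:30–11:45, 12:30–14:00.
Kira ∩ Uma ∩ Oren ∩ Yolanda: 10:00–10:15, 11:30–11:45, 13:45–14:00.
Restricted to 10:45–16:45: 11:30–11:45, 13:45–14:00.
Common window lengths: 15, 15 min; longest is 15.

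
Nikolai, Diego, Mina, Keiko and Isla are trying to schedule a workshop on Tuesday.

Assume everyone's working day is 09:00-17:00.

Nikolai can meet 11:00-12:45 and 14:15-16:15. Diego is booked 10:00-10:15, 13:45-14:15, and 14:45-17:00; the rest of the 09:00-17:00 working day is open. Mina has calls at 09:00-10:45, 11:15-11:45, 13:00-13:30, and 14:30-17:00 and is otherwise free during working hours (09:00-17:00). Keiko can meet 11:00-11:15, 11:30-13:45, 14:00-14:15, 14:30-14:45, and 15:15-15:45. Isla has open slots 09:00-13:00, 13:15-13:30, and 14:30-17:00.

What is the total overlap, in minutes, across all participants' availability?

Diego free within 09:00–17:00: 09:00–10:00, 10:15–13:45, 14:15–14:45.
Mina free within 09:00–17:00: 10:45–11:15, 11:45–13:00, 13:30–14:30.
Nikolai ∩ Diego: 11:00–12:45, 14:15–14:45.
Nikolai ∩ Diego ∩ Mina: 11:00–11:15, 11:45–12:45, 14:15–14:30.
Nikolai ∩ Diego ∩ Mina ∩ Keiko: 11:00–11:15, 11:45–12:45.
Nikolai ∩ Diego ∩ Mina ∩ Keiko ∩ Isla: 11:00–11:15, 11:45–12:45.
Total common minutes: 15 + 60 = 75.

75 minutes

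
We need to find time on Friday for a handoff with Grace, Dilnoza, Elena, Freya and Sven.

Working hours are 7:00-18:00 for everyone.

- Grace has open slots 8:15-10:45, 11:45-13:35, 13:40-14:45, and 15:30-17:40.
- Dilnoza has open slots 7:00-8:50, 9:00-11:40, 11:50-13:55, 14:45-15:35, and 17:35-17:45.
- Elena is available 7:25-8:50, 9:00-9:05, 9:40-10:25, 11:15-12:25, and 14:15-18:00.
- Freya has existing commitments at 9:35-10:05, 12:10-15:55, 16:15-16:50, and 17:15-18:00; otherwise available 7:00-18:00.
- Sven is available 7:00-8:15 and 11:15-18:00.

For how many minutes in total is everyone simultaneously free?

20 minutes

Freya free within 07:00–18:00: 07:00–09:35, 10:05–12:10, 15:55–16:15, 16:50–17:15.
Grace ∩ Dilnoza: 08:15–08:50, 09:00–10:45, 11:50–13:35, 13:40–13:55, 15:30–15:35, 17:35–17:40.
Grace ∩ Dilnoza ∩ Elena: 08:15–08:50, 09:00–09:05, 09:40–10:25, 11:50–12:25, 15:30–15:35, 17:35–17:40.
Grace ∩ Dilnoza ∩ Elena ∩ Freya: 08:15–08:50, 09:00–09:05, 10:05–10:25, 11:50–12:10.
Grace ∩ Dilnoza ∩ Elena ∩ Freya ∩ Sven: 11:50–12:10.
Total common minutes: 20.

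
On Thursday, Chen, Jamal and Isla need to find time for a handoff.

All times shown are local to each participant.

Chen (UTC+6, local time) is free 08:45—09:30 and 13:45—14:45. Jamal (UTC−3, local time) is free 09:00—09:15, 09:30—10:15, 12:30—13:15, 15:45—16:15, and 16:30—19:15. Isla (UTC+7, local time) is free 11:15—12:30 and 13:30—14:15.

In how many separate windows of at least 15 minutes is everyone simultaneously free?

Chen → UTC: 02:45–03:30, 07:45–08:45.
Jamal → UTC: 12:00–12:15, 12:30–13:15, 15:30–16:15, 18:45–19:15, 19:30–22:15.
Isla → UTC: 04:15–05:30, 06:30–07:15.
Chen ∩ Jamal: (none).
Chen ∩ Jamal ∩ Isla: (none).
Windows ≥ 15 min: (none).
That's 0 windows.

0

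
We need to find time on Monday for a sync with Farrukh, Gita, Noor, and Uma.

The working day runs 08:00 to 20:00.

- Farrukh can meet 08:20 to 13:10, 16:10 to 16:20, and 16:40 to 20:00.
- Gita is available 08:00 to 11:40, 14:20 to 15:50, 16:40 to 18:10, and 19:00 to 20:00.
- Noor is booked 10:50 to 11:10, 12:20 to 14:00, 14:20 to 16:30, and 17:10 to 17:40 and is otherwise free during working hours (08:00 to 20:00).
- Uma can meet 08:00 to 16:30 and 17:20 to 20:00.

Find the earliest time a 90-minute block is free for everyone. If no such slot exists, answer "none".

08:20

Noor free within 08:00–20:00: 08:00–10:50, 11:10–12:20, 14:00–14:20, 16:30–17:10, 17:40–20:00.
Farrukh ∩ Gita: 08:20–11:40, 16:40–18:10, 19:00–20:00.
Farrukh ∩ Gita ∩ Noor: 08:20–10:50, 11:10–11:40, 16:40–17:10, 17:40–18:10, 19:00–20:00.
Farrukh ∩ Gita ∩ Noor ∩ Uma: 08:20–10:50, 11:10–11:40, 17:40–18:10, 19:00–20:00.
Windows ≥ 90 min: 08:20–10:50.
Earliest such window starts at 08:20.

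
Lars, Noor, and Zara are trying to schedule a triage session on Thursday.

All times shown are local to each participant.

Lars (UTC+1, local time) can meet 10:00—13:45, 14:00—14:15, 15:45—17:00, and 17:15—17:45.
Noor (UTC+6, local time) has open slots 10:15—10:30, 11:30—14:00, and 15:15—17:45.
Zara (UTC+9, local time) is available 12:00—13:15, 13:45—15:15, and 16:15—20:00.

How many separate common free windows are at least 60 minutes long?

1

Lars → UTC: 09:00–12:45, 13:00–13:15, 14:45–16:00, 16:15–16:45.
Noor → UTC: 04:15–04:30, 05:30–08:00, 09:15–11:45.
Zara → UTC: 03:00–04:15, 04:45–06:15, 07:15–11:00.
Lars ∩ Noor: 09:15–11:45.
Lars ∩ Noor ∩ Zara: 09:15–11:00.
Windows ≥ 60 min: 09:15–11:00.
That's 1 window.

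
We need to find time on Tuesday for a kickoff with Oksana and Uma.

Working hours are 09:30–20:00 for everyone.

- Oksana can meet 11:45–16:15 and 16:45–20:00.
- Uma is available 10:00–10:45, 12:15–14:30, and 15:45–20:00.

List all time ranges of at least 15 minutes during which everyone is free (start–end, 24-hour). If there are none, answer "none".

12:15–14:30, 15:45–16:15, 16:45–20:00

Oksana ∩ Uma: 12:15–14:30, 15:45–16:15, 16:45–20:00.
Windows ≥ 15 min: 12:15–14:30, 15:45–16:15, 16:45–20:00.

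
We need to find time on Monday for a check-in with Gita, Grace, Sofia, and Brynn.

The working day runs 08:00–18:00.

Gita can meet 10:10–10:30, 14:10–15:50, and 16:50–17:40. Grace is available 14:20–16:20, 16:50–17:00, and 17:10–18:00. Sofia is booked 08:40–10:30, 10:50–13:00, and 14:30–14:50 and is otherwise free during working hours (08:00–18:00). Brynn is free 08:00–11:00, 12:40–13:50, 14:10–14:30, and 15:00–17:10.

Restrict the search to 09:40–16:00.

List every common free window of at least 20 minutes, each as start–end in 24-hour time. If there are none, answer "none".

Sofia free within 08:00–18:00: 08:00–08:40, 10:30–10:50, 13:00–14:30, 14:50–18:00.
Gita ∩ Grace: 14:20–15:50, 16:50–17:00, 17:10–17:40.
Gita ∩ Grace ∩ Sofia: 14:20–14:30, 14:50–15:50, 16:50–17:00, 17:10–17:40.
Gita ∩ Grace ∩ Sofia ∩ Brynn: 14:20–14:30, 15:00–15:50, 16:50–17:00.
Restricted to 09:40–16:00: 14:20–14:30, 15:00–15:50.
Windows ≥ 20 min: 15:00–15:50.

15:00–15:50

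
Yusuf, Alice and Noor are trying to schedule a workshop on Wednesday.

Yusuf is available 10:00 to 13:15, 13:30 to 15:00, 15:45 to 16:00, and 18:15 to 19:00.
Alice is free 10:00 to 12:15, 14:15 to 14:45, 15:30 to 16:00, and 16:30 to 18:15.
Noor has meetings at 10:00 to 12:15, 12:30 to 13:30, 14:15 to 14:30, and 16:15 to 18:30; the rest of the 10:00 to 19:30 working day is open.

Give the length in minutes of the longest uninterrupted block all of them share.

15 minutes

Noor free within 10:00–19:30: 12:15–12:30, 13:30–14:15, 14:30–16:15, 18:30–19:30.
Yusuf ∩ Alice: 10:00–12:15, 14:15–14:45, 15:45–16:00.
Yusuf ∩ Alice ∩ Noor: 14:30–14:45, 15:45–16:00.
Common window lengths: 15, 15 min; longest is 15.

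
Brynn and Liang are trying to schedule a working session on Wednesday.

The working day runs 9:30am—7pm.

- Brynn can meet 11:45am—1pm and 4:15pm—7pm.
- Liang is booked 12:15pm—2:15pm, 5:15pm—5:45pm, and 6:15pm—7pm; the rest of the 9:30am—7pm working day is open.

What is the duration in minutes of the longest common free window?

Liang free within 09:30–19:00: 09:30–12:15, 14:15–17:15, 17:45–18:15.
Brynn ∩ Liang: 11:45–12:15, 16:15–17:15, 17:45–18:15.
Common window lengths: 30, 60, 30 min; longest is 60.

60 minutes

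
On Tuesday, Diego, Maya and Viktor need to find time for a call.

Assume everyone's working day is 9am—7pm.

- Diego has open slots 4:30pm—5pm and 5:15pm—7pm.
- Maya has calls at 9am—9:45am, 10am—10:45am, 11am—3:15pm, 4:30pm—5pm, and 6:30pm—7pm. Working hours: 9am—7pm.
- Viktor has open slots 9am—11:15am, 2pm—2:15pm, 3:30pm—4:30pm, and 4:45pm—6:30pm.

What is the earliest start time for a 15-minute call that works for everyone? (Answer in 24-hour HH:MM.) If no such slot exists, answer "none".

Maya free within 09:00–19:00: 09:45–10:00, 10:45–11:00, 15:15–16:30, 17:00–18:30.
Diego ∩ Maya: 17:15–18:30.
Diego ∩ Maya ∩ Viktor: 17:15–18:30.
Windows ≥ 15 min: 17:15–18:30.
Earliest such window starts at 17:15.

17:15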